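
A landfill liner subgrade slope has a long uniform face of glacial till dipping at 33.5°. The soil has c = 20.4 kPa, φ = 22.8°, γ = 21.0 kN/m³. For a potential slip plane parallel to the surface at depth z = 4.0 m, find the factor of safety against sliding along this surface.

FS = 1.16

For an infinite slope with a slip plane parallel to the surface (no pore pressure): FS = [c + γz cos²β tanφ] / [γz sinβ cosβ].
γz = 21.0·4.0 = 84.00 kN/m²
Numerator = 20.4 + 84.00·cos²33.5°·tan22.8° = 20.4 + 84.00·0.6954·0.4204 = 44.954 kPa
Denominator = 84.00·sin33.5°·cos33.5° = 84.00·0.5519·0.8339 = 38.661 kPa
FS = 44.954 / 38.661 = 1.163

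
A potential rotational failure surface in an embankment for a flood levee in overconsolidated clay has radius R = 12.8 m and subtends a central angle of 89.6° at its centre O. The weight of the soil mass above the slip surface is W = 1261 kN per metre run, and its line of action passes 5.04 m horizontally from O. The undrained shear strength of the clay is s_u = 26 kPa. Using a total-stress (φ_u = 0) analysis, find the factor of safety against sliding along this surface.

Taking moments about the centre O, the resisting moment is provided by the undrained shear strength acting along the arc:
Arc length L_a = R·θ = 12.8·(89.6°·π/180) = 12.8·1.5638 = 20.02 m
M_R = s_u·L_a·R = 26·20.02·12.8 = 6661.6 kN·m/m
M_D = W·d = 1261·5.04 = 6355.4 kN·m/m
FS = M_R / M_D = 6661.6 / 6355.4 = 1.048

FS = 1.05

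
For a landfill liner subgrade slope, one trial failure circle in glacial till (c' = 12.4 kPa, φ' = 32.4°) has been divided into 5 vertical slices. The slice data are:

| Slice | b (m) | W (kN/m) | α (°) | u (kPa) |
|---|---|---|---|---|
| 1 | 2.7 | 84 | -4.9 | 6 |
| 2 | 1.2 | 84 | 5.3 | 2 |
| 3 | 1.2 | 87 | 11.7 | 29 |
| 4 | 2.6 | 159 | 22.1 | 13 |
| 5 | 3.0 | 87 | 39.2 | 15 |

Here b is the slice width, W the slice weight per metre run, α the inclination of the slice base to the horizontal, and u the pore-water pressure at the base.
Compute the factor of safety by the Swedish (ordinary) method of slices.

Ordinary method of slices: FS = Σ[c'·Δl_i + (W_i cosα_i − u_i·Δl_i)·tanφ'] / Σ W_i sinα_i, with Δl_i = b_i / cosα_i.
Slice 1: Δl = 2.7/cos(-4.9°) = 2.710 m; N'_1 = 84·cos(-4.9°) − 6·2.710 = 67.4; c'Δl = 33.60; W sinα = -7.2
Slice 2: Δl = 1.2/cos5.3° = 1.205 m; N'_2 = 84·cos5.3° − 2·1.205 = 81.2; c'Δl = 14.94; W sinα = 7.8
Slice 3: Δl = 1.2/cos11.7° = 1.225 m; N'_3 = 87·cos11.7° − 29·1.225 = 49.7; c'Δl = 15.20; W sinα = 17.6
Slice 4: Δl = 2.6/cos22.1° = 2.806 m; N'_4 = 159·cos22.1° − 13·2.806 = 110.8; c'Δl = 34.80; W sinα = 59.8
Slice 5: Δl = 3.0/cos39.2° = 3.871 m; N'_5 = 87·cos39.2° − 15·3.871 = 9.4; c'Δl = 48.00; W sinα = 55.0
Σc'Δl = 146.5 kN/m; ΣN' = 318.5 kN/m; ΣW sinα = 133.0 kN/m
Resisting = 146.5 + 318.5·tan32.4° = 146.5 + 202.1 = 348.7 kN/m
FS = 348.7 / 133.0 = 2.621

FS = 2.62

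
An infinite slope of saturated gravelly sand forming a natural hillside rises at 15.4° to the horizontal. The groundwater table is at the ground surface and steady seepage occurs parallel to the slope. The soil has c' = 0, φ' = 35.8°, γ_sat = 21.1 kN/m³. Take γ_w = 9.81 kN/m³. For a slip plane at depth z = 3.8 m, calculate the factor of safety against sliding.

FS = 1.40

With seepage parallel to the slope and the water table at the surface, the effective normal stress on the slip plane uses the buoyant unit weight γ' = γ_sat − γ_w while the driving shear stress uses γ_sat:
FS = [c' + γ' z cos²β tanφ'] / [γ_sat z sinβ cosβ]
(For c' = 0 this reduces to FS = (γ'/γ_sat)·tanφ'/tanβ.)
γ' = 21.1 − 9.81 = 11.29 kN/m³
Numerator = 0.0 + 11.29·3.8·cos²15.4°·tan35.8° = 0.0 + 11.29·3.8·0.9295·0.7212 = 28.760 kPa
Denominator = 21.1·3.8·sin15.4°·cos15.4° = 21.1·3.8·0.2656·0.9641 = 20.528 kPa
FS = 28.760 / 20.528 = 1.401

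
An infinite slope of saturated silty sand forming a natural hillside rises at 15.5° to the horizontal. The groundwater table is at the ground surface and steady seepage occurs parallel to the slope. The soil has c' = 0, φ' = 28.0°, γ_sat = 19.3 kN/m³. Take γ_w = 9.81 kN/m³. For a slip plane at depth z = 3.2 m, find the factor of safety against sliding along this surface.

FS = 0.94

With seepage parallel to the slope and the water table at the surface, the effective normal stress on the slip plane uses the buoyant unit weight γ' = γ_sat − γ_w while the driving shear stress uses γ_sat:
FS = [c' + γ' z cos²β tanφ'] / [γ_sat z sinβ cosβ]
(For c' = 0 this reduces to FS = (γ'/γ_sat)·tanφ'/tanβ.)
γ' = 19.3 − 9.81 = 9.49 kN/m³
Numerator = 0.0 + 9.49·3.2·cos²15.5°·tan28.0° = 0.0 + 9.49·3.2·0.9286·0.5317 = 14.994 kPa
Denominator = 19.3·3.2·sin15.5°·cos15.5° = 19.3·3.2·0.2672·0.9636 = 15.904 kPa
FS = 14.994 / 15.904 = 0.943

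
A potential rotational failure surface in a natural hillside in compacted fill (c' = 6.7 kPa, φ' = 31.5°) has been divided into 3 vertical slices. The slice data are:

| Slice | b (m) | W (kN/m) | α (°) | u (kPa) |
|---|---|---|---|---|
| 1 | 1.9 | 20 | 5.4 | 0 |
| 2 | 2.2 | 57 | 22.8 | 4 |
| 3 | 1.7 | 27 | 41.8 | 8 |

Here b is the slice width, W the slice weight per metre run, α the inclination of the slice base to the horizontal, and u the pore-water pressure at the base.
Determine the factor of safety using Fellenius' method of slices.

Ordinary method of slices: FS = Σ[c'·Δl_i + (W_i cosα_i − u_i·Δl_i)·tanφ'] / Σ W_i sinα_i, with Δl_i = b_i / cosα_i.
Slice 1: Δl = 1.9/cos5.4° = 1.908 m; N'_1 = 20·cos5.4° − 0·1.908 = 19.9; c'Δl = 12.79; W sinα = 1.9
Slice 2: Δl = 2.2/cos22.8° = 2.386 m; N'_2 = 57·cos22.8° − 4·2.386 = 43.0; c'Δl = 15.99; W sinα = 22.1
Slice 3: Δl = 1.7/cos41.8° = 2.280 m; N'_3 = 27·cos41.8° − 8·2.280 = 1.9; c'Δl = 15.28; W sinα = 18.0
Σc'Δl = 44.1 kN/m; ΣN' = 64.8 kN/m; ΣW sinα = 42.0 kN/m
Resisting = 44.1 + 64.8·tan31.5° = 44.1 + 39.7 = 83.8 kN/m
FS = 83.8 / 42.0 = 1.996

FS = 2.00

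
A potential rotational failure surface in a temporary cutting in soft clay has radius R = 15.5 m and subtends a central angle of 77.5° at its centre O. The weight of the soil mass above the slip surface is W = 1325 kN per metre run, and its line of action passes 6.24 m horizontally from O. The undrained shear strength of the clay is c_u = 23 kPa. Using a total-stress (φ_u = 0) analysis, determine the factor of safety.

FS = 0.90

Taking moments about the centre O, the resisting moment is provided by the undrained shear strength acting along the arc:
Arc length L_a = R·θ = 15.5·(77.5°·π/180) = 15.5·1.3526 = 20.97 m
M_R = c_u·L_a·R = 23·20.97·15.5 = 7474.3 kN·m/m
M_D = W·d = 1325·6.24 = 8268.0 kN·m/m
FS = M_R / M_D = 7474.3 / 8268.0 = 0.904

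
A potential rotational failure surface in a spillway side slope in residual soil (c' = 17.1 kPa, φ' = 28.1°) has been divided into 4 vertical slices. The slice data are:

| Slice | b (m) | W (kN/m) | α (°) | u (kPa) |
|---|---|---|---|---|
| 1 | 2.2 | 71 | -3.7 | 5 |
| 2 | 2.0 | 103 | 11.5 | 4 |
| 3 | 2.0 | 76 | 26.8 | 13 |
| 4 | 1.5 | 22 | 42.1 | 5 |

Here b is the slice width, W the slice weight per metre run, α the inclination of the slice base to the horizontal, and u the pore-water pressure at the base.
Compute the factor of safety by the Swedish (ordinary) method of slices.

Ordinary method of slices: FS = Σ[c'·Δl_i + (W_i cosα_i − u_i·Δl_i)·tanφ'] / Σ W_i sinα_i, with Δl_i = b_i / cosα_i.
Slice 1: Δl = 2.2/cos(-3.7°) = 2.205 m; N'_1 = 71·cos(-3.7°) − 5·2.205 = 59.8; c'Δl = 37.70; W sinα = -4.6
Slice 2: Δl = 2.0/cos11.5° = 2.041 m; N'_2 = 103·cos11.5° − 4·2.041 = 92.8; c'Δl = 34.90; W sinα = 20.5
Slice 3: Δl = 2.0/cos26.8° = 2.241 m; N'_3 = 76·cos26.8° − 13·2.241 = 38.7; c'Δl = 38.32; W sinα = 34.3
Slice 4: Δl = 1.5/cos42.1° = 2.022 m; N'_4 = 22·cos42.1° − 5·2.022 = 6.2; c'Δl = 34.57; W sinα = 14.7
Σc'Δl = 145.5 kN/m; ΣN' = 197.5 kN/m; ΣW sinα = 65.0 kN/m
Resisting = 145.5 + 197.5·tan28.1° = 145.5 + 105.5 = 251.0 kN/m
FS = 251.0 / 65.0 = 3.863

FS = 3.86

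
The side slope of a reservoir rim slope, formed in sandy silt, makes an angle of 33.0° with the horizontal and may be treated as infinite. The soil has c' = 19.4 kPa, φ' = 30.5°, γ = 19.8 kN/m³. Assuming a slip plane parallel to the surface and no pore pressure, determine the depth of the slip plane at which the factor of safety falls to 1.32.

Setting FS = 1.32 in FS = [c' + γz cos²β tanφ'] / [γz sinβ cosβ] and solving for z:
z = c' / [γ cosβ (FS·sinβ − cosβ·tanφ')]
  = 19.4 / [19.8·cos33.0°·(1.32·sin33.0° − cos33.0°·tan30.5°)]
  = 19.4 / [19.8·0.8387·(1.32·0.5446 − 0.8387·0.5890)]
  = 19.4 / 3.7348 = 5.194 m

z = 5.19 m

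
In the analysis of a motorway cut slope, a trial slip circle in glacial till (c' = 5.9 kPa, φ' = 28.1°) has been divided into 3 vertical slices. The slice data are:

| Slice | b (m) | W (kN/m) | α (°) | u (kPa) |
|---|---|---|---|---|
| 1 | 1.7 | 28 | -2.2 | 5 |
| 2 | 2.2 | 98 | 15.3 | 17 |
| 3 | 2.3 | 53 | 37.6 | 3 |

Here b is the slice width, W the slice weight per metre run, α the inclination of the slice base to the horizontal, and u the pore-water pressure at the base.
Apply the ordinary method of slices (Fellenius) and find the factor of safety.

FS = 1.73

Ordinary method of slices: FS = Σ[c'·Δl_i + (W_i cosα_i − u_i·Δl_i)·tanφ'] / Σ W_i sinα_i, with Δl_i = b_i / cosα_i.
Slice 1: Δl = 1.7/cos(-2.2°) = 1.701 m; N'_1 = 28·cos(-2.2°) − 5·1.701 = 19.5; c'Δl = 10.04; W sinα = -1.1
Slice 2: Δl = 2.2/cos15.3° = 2.281 m; N'_2 = 98·cos15.3° − 17·2.281 = 55.8; c'Δl = 13.46; W sinα = 25.9
Slice 3: Δl = 2.3/cos37.6° = 2.903 m; N'_3 = 53·cos37.6° − 3·2.903 = 33.3; c'Δl = 17.13; W sinα = 32.3
Σc'Δl = 40.6 kN/m; ΣN' = 108.5 kN/m; ΣW sinα = 57.1 kN/m
Resisting = 40.6 + 108.5·tan28.1° = 40.6 + 57.9 = 98.6 kN/m
FS = 98.6 / 57.1 = 1.725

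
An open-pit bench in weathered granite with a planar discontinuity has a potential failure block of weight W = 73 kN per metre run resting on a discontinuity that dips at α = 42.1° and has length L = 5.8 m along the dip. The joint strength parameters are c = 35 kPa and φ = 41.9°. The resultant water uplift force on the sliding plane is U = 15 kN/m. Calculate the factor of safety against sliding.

FS = 4.87

Resolving the block weight along and normal to the plane and applying the Mohr–Coulomb strength on the joint:
N' = W cosα − U = 73·cos42.1° − 15 = 39.2 kN/m
Driving force T = W sinα = 73·sin42.1° = 48.9 kN/m
Resisting force R = c·L + N'·tanφ = 35·5.8 + 39.2·tan41.9° = 203.0 + 35.1 = 238.1 kN/m
FS = R / T = 238.1 / 48.9 = 4.866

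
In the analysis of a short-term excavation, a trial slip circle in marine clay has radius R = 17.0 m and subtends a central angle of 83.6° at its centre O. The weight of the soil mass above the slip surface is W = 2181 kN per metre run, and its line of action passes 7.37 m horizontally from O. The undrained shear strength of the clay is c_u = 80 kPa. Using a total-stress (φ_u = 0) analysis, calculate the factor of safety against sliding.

FS = 2.10

Taking moments about the centre O, the resisting moment is provided by the undrained shear strength acting along the arc:
Arc length L_a = R·θ = 17.0·(83.6°·π/180) = 17.0·1.4591 = 24.80 m
M_R = c_u·L_a·R = 80·24.80·17.0 = 33734.3 kN·m/m
M_D = W·d = 2181·7.37 = 16074.0 kN·m/m
FS = M_R / M_D = 33734.3 / 16074.0 = 2.099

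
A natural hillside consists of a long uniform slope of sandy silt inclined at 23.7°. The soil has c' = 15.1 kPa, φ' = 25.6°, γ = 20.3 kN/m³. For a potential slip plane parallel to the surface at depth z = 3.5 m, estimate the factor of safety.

FS = 1.67

For an infinite slope with a slip plane parallel to the surface (no pore pressure): FS = [c' + γz cos²β tanφ'] / [γz sinβ cosβ].
γz = 20.3·3.5 = 71.05 kN/m²
Numerator = 15.1 + 71.05·cos²23.7°·tan25.6° = 15.1 + 71.05·0.8384·0.4791 = 43.642 kPa
Denominator = 71.05·sin23.7°·cos23.7° = 71.05·0.4019·0.9157 = 26.150 kPa
FS = 43.642 / 26.150 = 1.669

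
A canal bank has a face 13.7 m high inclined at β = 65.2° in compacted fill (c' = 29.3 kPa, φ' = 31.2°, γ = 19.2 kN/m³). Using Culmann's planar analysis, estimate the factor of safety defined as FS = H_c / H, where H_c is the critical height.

H_c = (4c'/γ) · sinβ cosφ' / [1 − cos(β − φ')]
    = (4·29.3/19.2) · sin65.2°·cos31.2° / [1 − cos34.0°]
    = 6.104 · 0.7765 / 0.1710 = 27.72 m
FS = H_c / H = 27.72 / 13.7 = 2.024

FS = 2.02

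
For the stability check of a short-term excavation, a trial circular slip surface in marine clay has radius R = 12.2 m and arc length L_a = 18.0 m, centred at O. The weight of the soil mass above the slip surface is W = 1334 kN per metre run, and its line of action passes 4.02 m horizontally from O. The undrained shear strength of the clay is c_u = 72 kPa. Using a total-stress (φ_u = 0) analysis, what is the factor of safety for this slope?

Taking moments about the centre O, the resisting moment is provided by the undrained shear strength acting along the arc:
M_R = c_u·L_a·R = 72·18.00·12.2 = 15811.2 kN·m/m
M_D = W·d = 1334·4.02 = 5362.7 kN·m/m
FS = M_R / M_D = 15811.2 / 5362.7 = 2.948

FS = 2.95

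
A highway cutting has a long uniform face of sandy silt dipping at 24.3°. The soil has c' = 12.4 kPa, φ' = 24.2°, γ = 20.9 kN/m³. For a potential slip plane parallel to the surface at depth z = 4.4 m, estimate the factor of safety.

For an infinite slope with a slip plane parallel to the surface (no pore pressure): FS = [c' + γz cos²β tanφ'] / [γz sinβ cosβ].
γz = 20.9·4.4 = 91.96 kN/m²
Numerator = 12.4 + 91.96·cos²24.3°·tan24.2° = 12.4 + 91.96·0.8307·0.4494 = 46.730 kPa
Denominator = 91.96·sin24.3°·cos24.3° = 91.96·0.4115·0.9114 = 34.490 kPa
FS = 46.730 / 34.490 = 1.355

FS = 1.35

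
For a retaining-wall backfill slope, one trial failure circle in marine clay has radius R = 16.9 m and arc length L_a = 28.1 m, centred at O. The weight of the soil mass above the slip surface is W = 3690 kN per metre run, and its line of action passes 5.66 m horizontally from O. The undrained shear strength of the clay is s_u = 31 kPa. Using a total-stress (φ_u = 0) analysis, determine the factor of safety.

FS = 0.70

Taking moments about the centre O, the resisting moment is provided by the undrained shear strength acting along the arc:
M_R = s_u·L_a·R = 31·28.10·16.9 = 14721.6 kN·m/m
M_D = W·d = 3690·5.66 = 20885.4 kN·m/m
FS = M_R / M_D = 14721.6 / 20885.4 = 0.705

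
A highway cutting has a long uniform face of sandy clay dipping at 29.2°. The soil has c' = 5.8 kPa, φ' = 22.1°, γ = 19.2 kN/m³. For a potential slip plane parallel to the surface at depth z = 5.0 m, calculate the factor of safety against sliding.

For an infinite slope with a slip plane parallel to the surface (no pore pressure): FS = [c' + γz cos²β tanφ'] / [γz sinβ cosβ].
γz = 19.2·5.0 = 96.00 kN/m²
Numerator = 5.8 + 96.00·cos²29.2°·tan22.1° = 5.8 + 96.00·0.7620·0.4061 = 35.504 kPa
Denominator = 96.00·sin29.2°·cos29.2° = 96.00·0.4879·0.8729 = 40.883 kPa
FS = 35.504 / 40.883 = 0.868

FS = 0.87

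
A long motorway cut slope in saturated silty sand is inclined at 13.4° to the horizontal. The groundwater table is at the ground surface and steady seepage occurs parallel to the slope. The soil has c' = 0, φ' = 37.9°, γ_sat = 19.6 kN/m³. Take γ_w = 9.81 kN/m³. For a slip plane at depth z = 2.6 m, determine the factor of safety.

With seepage parallel to the slope and the water table at the surface, the effective normal stress on the slip plane uses the buoyant unit weight γ' = γ_sat − γ_w while the driving shear stress uses γ_sat:
FS = [c' + γ' z cos²β tanφ'] / [γ_sat z sinβ cosβ]
(For c' = 0 this reduces to FS = (γ'/γ_sat)·tanφ'/tanβ.)
γ' = 19.6 − 9.81 = 9.79 kN/m³
Numerator = 0.0 + 9.79·2.6·cos²13.4°·tan37.9° = 0.0 + 9.79·2.6·0.9463·0.7785 = 18.751 kPa
Denominator = 19.6·2.6·sin13.4°·cos13.4° = 19.6·2.6·0.2317·0.9728 = 11.488 kPa
FS = 18.751 / 11.488 = 1.632

FS = 1.63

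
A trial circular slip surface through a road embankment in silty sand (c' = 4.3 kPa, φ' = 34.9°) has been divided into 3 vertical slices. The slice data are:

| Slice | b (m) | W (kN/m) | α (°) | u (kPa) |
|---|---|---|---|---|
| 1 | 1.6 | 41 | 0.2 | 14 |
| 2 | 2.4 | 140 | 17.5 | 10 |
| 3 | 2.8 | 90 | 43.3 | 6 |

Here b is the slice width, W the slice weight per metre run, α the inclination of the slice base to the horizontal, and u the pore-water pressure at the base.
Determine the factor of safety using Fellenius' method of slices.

Ordinary method of slices: FS = Σ[c'·Δl_i + (W_i cosα_i − u_i·Δl_i)·tanφ'] / Σ W_i sinα_i, with Δl_i = b_i / cosα_i.
Slice 1: Δl = 1.6/cos0.2° = 1.600 m; N'_1 = 41·cos0.2° − 14·1.600 = 18.6; c'Δl = 6.88; W sinα = 0.1
Slice 2: Δl = 2.4/cos17.5° = 2.516 m; N'_2 = 140·cos17.5° − 10·2.516 = 108.4; c'Δl = 10.82; W sinα = 42.1
Slice 3: Δl = 2.8/cos43.3° = 3.847 m; N'_3 = 90·cos43.3° − 6·3.847 = 42.4; c'Δl = 16.54; W sinα = 61.7
Σc'Δl = 34.2 kN/m; ΣN' = 169.4 kN/m; ΣW sinα = 104.0 kN/m
Resisting = 34.2 + 169.4·tan34.9° = 34.2 + 118.2 = 152.4 kN/m
FS = 152.4 / 104.0 = 1.466

FS = 1.47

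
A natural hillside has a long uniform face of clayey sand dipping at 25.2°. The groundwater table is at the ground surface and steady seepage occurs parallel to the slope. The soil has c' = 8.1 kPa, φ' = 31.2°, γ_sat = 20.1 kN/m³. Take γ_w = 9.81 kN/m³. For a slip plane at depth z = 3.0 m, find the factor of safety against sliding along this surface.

With seepage parallel to the slope and the water table at the surface, the effective normal stress on the slip plane uses the buoyant unit weight γ' = γ_sat − γ_w while the driving shear stress uses γ_sat:
FS = [c' + γ' z cos²β tanφ'] / [γ_sat z sinβ cosβ]
γ' = 20.1 − 9.81 = 10.29 kN/m³
Numerator = 8.1 + 10.29·3.0·cos²25.2°·tan31.2° = 8.1 + 10.29·3.0·0.8187·0.6056 = 23.406 kPa
Denominator = 20.1·3.0·sin25.2°·cos25.2° = 20.1·3.0·0.4258·0.9048 = 23.231 kPa
FS = 23.406 / 23.231 = 1.008

FS = 1.01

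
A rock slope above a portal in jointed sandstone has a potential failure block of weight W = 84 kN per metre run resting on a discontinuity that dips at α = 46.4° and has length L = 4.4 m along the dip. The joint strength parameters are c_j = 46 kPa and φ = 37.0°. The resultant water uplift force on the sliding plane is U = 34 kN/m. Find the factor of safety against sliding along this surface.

Resolving the block weight along and normal to the plane and applying the Mohr–Coulomb strength on the joint:
N' = W cosα − U = 84·cos46.4° − 34 = 23.9 kN/m
Driving force T = W sinα = 84·sin46.4° = 60.8 kN/m
Resisting force R = c_j·L + N'·tanφ = 46·4.4 + 23.9·tan37.0° = 202.4 + 18.0 = 220.4 kN/m
FS = R / T = 220.4 / 60.8 = 3.624

FS = 3.62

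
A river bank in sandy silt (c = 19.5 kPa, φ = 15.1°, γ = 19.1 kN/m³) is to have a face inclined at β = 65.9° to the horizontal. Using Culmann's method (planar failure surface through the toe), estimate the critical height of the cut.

H_c = 9.78 m

Culmann's analysis gives the critical failure plane at α_cr = (β + φ)/2 = (65.9 + 15.1)/2 = 40.5°, and the critical height
H_c = (4c/γ) · sinβ cosφ / [1 − cos(β − φ)]
    = (4·19.5/19.1) · sin65.9°·cos15.1° / [1 − cos(50.8°)]
    = 4.084 · 0.9128·0.9655 / [1 − 0.6320]
    = 4.084 · 0.8813 / 0.3680
    = 9.78 m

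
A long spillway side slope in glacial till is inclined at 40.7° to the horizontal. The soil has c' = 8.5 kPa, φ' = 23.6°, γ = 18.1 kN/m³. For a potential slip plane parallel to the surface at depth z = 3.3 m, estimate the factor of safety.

FS = 0.80

For an infinite slope with a slip plane parallel to the surface (no pore pressure): FS = [c' + γz cos²β tanφ'] / [γz sinβ cosβ].
γz = 18.1·3.3 = 59.73 kN/m²
Numerator = 8.5 + 59.73·cos²40.7°·tan23.6° = 8.5 + 59.73·0.5748·0.4369 = 23.499 kPa
Denominator = 59.73·sin40.7°·cos40.7° = 59.73·0.6521·0.7581 = 29.529 kPa
FS = 23.499 / 29.529 = 0.796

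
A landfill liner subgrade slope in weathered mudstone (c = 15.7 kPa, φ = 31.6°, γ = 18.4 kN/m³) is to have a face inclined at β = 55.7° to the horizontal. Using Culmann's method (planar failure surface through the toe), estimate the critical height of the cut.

Culmann's analysis gives the critical failure plane at α_cr = (β + φ)/2 = (55.7 + 31.6)/2 = 43.7°, and the critical height
H_c = (4c/γ) · sinβ cosφ / [1 − cos(β − φ)]
    = (4·15.7/18.4) · sin55.7°·cos31.6° / [1 − cos(24.1°)]
    = 3.413 · 0.8261·0.8517 / [1 − 0.9128]
    = 3.413 · 0.7036 / 0.0872
    = 27.55 m

H_c = 27.55 m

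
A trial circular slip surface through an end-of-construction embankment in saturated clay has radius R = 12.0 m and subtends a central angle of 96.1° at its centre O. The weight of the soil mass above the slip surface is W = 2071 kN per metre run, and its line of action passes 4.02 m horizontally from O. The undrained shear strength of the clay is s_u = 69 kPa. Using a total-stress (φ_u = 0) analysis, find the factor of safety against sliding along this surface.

Taking moments about the centre O, the resisting moment is provided by the undrained shear strength acting along the arc:
Arc length L_a = R·θ = 12.0·(96.1°·π/180) = 12.0·1.6773 = 20.13 m
M_R = s_u·L_a·R = 69·20.13·12.0 = 16665.3 kN·m/m
M_D = W·d = 2071·4.02 = 8325.4 kN·m/m
FS = M_R / M_D = 16665.3 / 8325.4 = 2.002

FS = 2.00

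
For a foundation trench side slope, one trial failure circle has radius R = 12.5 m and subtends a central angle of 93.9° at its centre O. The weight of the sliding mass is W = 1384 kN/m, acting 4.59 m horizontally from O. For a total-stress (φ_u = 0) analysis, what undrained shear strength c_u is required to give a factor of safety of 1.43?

c_u = 35.5 kPa

FS = c_u·L_a·R / (W·d), so c_u = FS·W·d / (L_a·R).
Arc length L_a = R·θ = 12.5·(93.9°·π/180) = 12.5·1.6389 = 20.49 m
c_u = 1.43·1384·4.59 / (20.49·12.5) = 9084.2 / 256.07 = 35.47 kPa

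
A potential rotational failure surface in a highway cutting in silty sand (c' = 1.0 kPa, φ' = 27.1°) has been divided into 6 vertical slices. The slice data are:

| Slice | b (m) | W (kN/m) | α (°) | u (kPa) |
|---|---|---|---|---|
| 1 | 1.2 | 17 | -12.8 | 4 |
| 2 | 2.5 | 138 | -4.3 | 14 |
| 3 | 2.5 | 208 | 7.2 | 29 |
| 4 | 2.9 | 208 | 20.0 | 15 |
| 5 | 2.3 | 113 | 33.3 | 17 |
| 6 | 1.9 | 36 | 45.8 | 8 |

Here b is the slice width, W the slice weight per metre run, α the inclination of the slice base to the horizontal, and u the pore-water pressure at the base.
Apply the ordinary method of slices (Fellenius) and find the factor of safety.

Ordinary method of slices: FS = Σ[c'·Δl_i + (W_i cosα_i − u_i·Δl_i)·tanφ'] / Σ W_i sinα_i, with Δl_i = b_i / cosα_i.
Slice 1: Δl = 1.2/cos(-12.8°) = 1.231 m; N'_1 = 17·cos(-12.8°) − 4·1.231 = 11.7; c'Δl = 1.23; W sinα = -3.8
Slice 2: Δl = 2.5/cos(-4.3°) = 2.507 m; N'_2 = 138·cos(-4.3°) − 14·2.507 = 102.5; c'Δl = 2.51; W sinα = -10.3
Slice 3: Δl = 2.5/cos7.2° = 2.520 m; N'_3 = 208·cos7.2° − 29·2.520 = 133.3; c'Δl = 2.52; W sinα = 26.1
Slice 4: Δl = 2.9/cos20.0° = 3.086 m; N'_4 = 208·cos20.0° − 15·3.086 = 149.2; c'Δl = 3.09; W sinα = 71.1
Slice 5: Δl = 2.3/cos33.3° = 2.752 m; N'_5 = 113·cos33.3° − 17·2.752 = 47.7; c'Δl = 2.75; W sinα = 62.0
Slice 6: Δl = 1.9/cos45.8° = 2.725 m; N'_6 = 36·cos45.8° − 8·2.725 = 3.3; c'Δl = 2.73; W sinα = 25.8
Σc'Δl = 14.8 kN/m; ΣN' = 447.6 kN/m; ΣW sinα = 170.9 kN/m
Resisting = 14.8 + 447.6·tan27.1° = 14.8 + 229.0 = 243.9 kN/m
FS = 243.9 / 170.9 = 1.427

FS = 1.43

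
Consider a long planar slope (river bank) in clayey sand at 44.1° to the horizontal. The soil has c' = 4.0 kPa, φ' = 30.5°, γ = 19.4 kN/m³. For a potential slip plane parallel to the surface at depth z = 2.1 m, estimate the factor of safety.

For an infinite slope with a slip plane parallel to the surface (no pore pressure): FS = [c' + γz cos²β tanφ'] / [γz sinβ cosβ].
γz = 19.4·2.1 = 40.74 kN/m²
Numerator = 4.0 + 40.74·cos²44.1°·tan30.5° = 4.0 + 40.74·0.5157·0.5890 = 16.376 kPa
Denominator = 40.74·sin44.1°·cos44.1° = 40.74·0.6959·0.7181 = 20.360 kPa
FS = 16.376 / 20.360 = 0.804

FS = 0.80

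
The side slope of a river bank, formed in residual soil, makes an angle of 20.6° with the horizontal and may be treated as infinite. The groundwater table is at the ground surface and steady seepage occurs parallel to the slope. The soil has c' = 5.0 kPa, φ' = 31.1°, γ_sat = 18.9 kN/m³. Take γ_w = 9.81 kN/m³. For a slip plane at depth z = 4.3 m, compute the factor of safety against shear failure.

With seepage parallel to the slope and the water table at the surface, the effective normal stress on the slip plane uses the buoyant unit weight γ' = γ_sat − γ_w while the driving shear stress uses γ_sat:
FS = [c' + γ' z cos²β tanφ'] / [γ_sat z sinβ cosβ]
γ' = 18.9 − 9.81 = 9.09 kN/m³
Numerator = 5.0 + 9.09·4.3·cos²20.6°·tan31.1° = 5.0 + 9.09·4.3·0.8762·0.6032 = 25.660 kPa
Denominator = 18.9·4.3·sin20.6°·cos20.6° = 18.9·4.3·0.3518·0.9361 = 26.766 kPa
FS = 25.660 / 26.766 = 0.959

FS = 0.96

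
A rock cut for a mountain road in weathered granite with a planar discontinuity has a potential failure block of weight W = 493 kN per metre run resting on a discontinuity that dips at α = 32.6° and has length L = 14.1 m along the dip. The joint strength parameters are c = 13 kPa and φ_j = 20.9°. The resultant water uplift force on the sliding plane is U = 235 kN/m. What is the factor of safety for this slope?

FS = 0.95

Resolving the block weight along and normal to the plane and applying the Mohr–Coulomb strength on the joint:
N' = W cosα − U = 493·cos32.6° − 235 = 180.3 kN/m
Driving force T = W sinα = 493·sin32.6° = 265.6 kN/m
Resisting force R = c·L + N'·tanφ_j = 13·14.1 + 180.3·tan20.9° = 183.3 + 68.9 = 252.2 kN/m
FS = R / T = 252.2 / 265.6 = 0.949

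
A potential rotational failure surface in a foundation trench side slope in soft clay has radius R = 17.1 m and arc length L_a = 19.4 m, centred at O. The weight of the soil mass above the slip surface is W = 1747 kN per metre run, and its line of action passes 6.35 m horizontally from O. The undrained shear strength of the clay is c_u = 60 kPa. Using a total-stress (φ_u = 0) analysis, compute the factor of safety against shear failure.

FS = 1.79

Taking moments about the centre O, the resisting moment is provided by the undrained shear strength acting along the arc:
M_R = c_u·L_a·R = 60·19.40·17.1 = 19904.4 kN·m/m
M_D = W·d = 1747·6.35 = 11093.4 kN·m/m
FS = M_R / M_D = 19904.4 / 11093.4 = 1.794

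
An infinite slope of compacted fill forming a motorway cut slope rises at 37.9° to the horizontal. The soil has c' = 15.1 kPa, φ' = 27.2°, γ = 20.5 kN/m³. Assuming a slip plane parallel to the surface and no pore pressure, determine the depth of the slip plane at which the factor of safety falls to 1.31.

z = 2.34 m

Setting FS = 1.31 in FS = [c' + γz cos²β tanφ'] / [γz sinβ cosβ] and solving for z:
z = c' / [γ cosβ (FS·sinβ − cosβ·tanφ')]
  = 15.1 / [20.5·cos37.9°·(1.31·sin37.9° − cos37.9°·tan27.2°)]
  = 15.1 / [20.5·0.7891·(1.31·0.6143 − 0.7891·0.5139)]
  = 15.1 / 6.4572 = 2.338 m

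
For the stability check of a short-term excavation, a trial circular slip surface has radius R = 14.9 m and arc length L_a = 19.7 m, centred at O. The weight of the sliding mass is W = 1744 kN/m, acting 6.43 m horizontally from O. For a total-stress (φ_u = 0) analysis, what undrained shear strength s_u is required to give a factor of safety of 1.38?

s_u = 52.7 kPa

FS = s_u·L_a·R / (W·d), so s_u = FS·W·d / (L_a·R).
s_u = 1.38·1744·6.43 / (19.70·14.9) = 15475.2 / 293.53 = 52.72 kPa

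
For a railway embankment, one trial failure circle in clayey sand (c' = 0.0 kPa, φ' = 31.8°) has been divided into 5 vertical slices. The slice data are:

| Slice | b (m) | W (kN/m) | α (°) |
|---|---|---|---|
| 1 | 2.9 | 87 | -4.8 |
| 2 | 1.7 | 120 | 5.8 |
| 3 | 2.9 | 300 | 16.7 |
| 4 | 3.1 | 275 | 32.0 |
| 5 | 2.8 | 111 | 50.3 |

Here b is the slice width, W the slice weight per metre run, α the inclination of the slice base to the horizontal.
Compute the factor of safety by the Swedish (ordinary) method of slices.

FS = 1.53

Ordinary method of slices: FS = Σ[c'·Δl_i + (W_i cosα_i)·tanφ'] / Σ W_i sinα_i, with Δl_i = b_i / cosα_i.
Slice 1: Δl = 2.9/cos(-4.8°) = 2.910 m; N'_1 = 87·cos(-4.8°) = 86.7; c'Δl = 0.00; W sinα = -7.3
Slice 2: Δl = 1.7/cos5.8° = 1.709 m; N'_2 = 120·cos5.8° = 119.4; c'Δl = 0.00; W sinα = 12.1
Slice 3: Δl = 2.9/cos16.7° = 3.028 m; N'_3 = 300·cos16.7° = 287.3; c'Δl = 0.00; W sinα = 86.2
Slice 4: Δl = 3.1/cos32.0° = 3.655 m; N'_4 = 275·cos32.0° = 233.2; c'Δl = 0.00; W sinα = 145.7
Slice 5: Δl = 2.8/cos50.3° = 4.383 m; N'_5 = 111·cos50.3° = 70.9; c'Δl = 0.00; W sinα = 85.4
Σc'Δl = 0.0 kN/m; ΣN' = 797.5 kN/m; ΣW sinα = 322.2 kN/m
Resisting = 0.0 + 797.5·tan31.8° = 0.0 + 494.5 = 494.5 kN/m
FS = 494.5 / 322.2 = 1.535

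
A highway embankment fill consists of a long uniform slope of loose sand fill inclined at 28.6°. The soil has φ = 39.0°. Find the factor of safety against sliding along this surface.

For a dry cohesionless infinite slope the factor of safety is FS = tanφ / tanβ.
FS = tan39.0° / tan28.6° = 0.8098 / 0.5452 = 1.485

FS = 1.49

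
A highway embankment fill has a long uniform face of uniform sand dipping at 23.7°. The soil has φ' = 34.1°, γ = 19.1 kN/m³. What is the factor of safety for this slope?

For a dry cohesionless infinite slope the factor of safety is FS = tanφ' / tanβ.
FS = tan34.1° / tan23.7° = 0.6771 / 0.4390 = 1.542

FS = 1.54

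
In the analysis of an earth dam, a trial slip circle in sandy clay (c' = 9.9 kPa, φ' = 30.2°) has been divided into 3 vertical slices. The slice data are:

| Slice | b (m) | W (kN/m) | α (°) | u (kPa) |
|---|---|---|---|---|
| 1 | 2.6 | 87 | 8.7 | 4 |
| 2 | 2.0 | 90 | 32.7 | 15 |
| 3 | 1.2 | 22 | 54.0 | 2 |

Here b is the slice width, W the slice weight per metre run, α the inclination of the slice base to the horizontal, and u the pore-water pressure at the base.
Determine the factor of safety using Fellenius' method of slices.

Ordinary method of slices: FS = Σ[c'·Δl_i + (W_i cosα_i − u_i·Δl_i)·tanφ'] / Σ W_i sinα_i, with Δl_i = b_i / cosα_i.
Slice 1: Δl = 2.6/cos8.7° = 2.630 m; N'_1 = 87·cos8.7° − 4·2.630 = 75.5; c'Δl = 26.04; W sinα = 13.2
Slice 2: Δl = 2.0/cos32.7° = 2.377 m; N'_2 = 90·cos32.7° − 15·2.377 = 40.1; c'Δl = 23.53; W sinα = 48.6
Slice 3: Δl = 1.2/cos54.0° = 2.042 m; N'_3 = 22·cos54.0° − 2·2.042 = 8.8; c'Δl = 20.21; W sinα = 17.8
Σc'Δl = 69.8 kN/m; ΣN' = 124.4 kN/m; ΣW sinα = 79.6 kN/m
Resisting = 69.8 + 124.4·tan30.2° = 69.8 + 72.4 = 142.2 kN/m
FS = 142.2 / 79.6 = 1.787

FS = 1.79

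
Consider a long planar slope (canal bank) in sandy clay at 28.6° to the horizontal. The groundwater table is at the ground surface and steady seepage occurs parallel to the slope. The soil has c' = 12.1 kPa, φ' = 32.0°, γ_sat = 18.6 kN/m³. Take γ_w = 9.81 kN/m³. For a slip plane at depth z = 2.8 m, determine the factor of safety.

FS = 1.09

With seepage parallel to the slope and the water table at the surface, the effective normal stress on the slip plane uses the buoyant unit weight γ' = γ_sat − γ_w while the driving shear stress uses γ_sat:
FS = [c' + γ' z cos²β tanφ'] / [γ_sat z sinβ cosβ]
γ' = 18.6 − 9.81 = 8.79 kN/m³
Numerator = 12.1 + 8.79·2.8·cos²28.6°·tan32.0° = 12.1 + 8.79·2.8·0.7709·0.6249 = 23.955 kPa
Denominator = 18.6·2.8·sin28.6°·cos28.6° = 18.6·2.8·0.4787·0.8780 = 21.888 kPa
FS = 23.955 / 21.888 = 1.094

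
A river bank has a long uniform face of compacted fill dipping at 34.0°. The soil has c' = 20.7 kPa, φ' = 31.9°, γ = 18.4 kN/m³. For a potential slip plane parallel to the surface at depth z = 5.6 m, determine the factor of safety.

FS = 1.36

For an infinite slope with a slip plane parallel to the surface (no pore pressure): FS = [c' + γz cos²β tanφ'] / [γz sinβ cosβ].
γz = 18.4·5.6 = 103.04 kN/m²
Numerator = 20.7 + 103.04·cos²34.0°·tan31.9° = 20.7 + 103.04·0.6873·0.6224 = 64.781 kPa
Denominator = 103.04·sin34.0°·cos34.0° = 103.04·0.5592·0.8290 = 47.769 kPa
FS = 64.781 / 47.769 = 1.356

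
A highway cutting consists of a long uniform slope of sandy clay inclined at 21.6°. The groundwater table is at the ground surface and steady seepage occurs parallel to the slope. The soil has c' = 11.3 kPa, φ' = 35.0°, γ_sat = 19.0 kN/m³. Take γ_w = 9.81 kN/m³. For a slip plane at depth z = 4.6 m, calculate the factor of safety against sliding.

FS = 1.23

With seepage parallel to the slope and the water table at the surface, the effective normal stress on the slip plane uses the buoyant unit weight γ' = γ_sat − γ_w while the driving shear stress uses γ_sat:
FS = [c' + γ' z cos²β tanφ'] / [γ_sat z sinβ cosβ]
γ' = 19.0 − 9.81 = 9.19 kN/m³
Numerator = 11.3 + 9.19·4.6·cos²21.6°·tan35.0° = 11.3 + 9.19·4.6·0.8645·0.7002 = 36.889 kPa
Denominator = 19.0·4.6·sin21.6°·cos21.6° = 19.0·4.6·0.3681·0.9298 = 29.915 kPa
FS = 36.889 / 29.915 = 1.233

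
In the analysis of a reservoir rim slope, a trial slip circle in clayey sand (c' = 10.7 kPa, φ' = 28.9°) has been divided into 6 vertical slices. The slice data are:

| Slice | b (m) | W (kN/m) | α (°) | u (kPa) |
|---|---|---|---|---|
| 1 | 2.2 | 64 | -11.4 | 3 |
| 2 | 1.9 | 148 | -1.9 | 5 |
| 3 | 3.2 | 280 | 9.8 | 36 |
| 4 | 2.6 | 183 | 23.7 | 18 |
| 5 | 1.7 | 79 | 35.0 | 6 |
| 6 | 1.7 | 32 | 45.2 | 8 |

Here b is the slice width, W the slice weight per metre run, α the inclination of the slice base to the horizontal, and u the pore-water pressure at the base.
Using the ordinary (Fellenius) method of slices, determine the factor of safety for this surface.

Ordinary method of slices: FS = Σ[c'·Δl_i + (W_i cosα_i − u_i·Δl_i)·tanφ'] / Σ W_i sinα_i, with Δl_i = b_i / cosα_i.
Slice 1: Δl = 2.2/cos(-11.4°) = 2.244 m; N'_1 = 64·cos(-11.4°) − 3·2.244 = 56.0; c'Δl = 24.01; W sinα = -12.7
Slice 2: Δl = 1.9/cos(-1.9°) = 1.901 m; N'_2 = 148·cos(-1.9°) − 5·1.901 = 138.4; c'Δl = 20.34; W sinα = -4.9
Slice 3: Δl = 3.2/cos9.8° = 3.247 m; N'_3 = 280·cos9.8° − 36·3.247 = 159.0; c'Δl = 34.75; W sinα = 47.7
Slice 4: Δl = 2.6/cos23.7° = 2.839 m; N'_4 = 183·cos23.7° − 18·2.839 = 116.5; c'Δl = 30.38; W sinα = 73.6
Slice 5: Δl = 1.7/cos35.0° = 2.075 m; N'_5 = 79·cos35.0° − 6·2.075 = 52.3; c'Δl = 22.21; W sinα = 45.3
Slice 6: Δl = 1.7/cos45.2° = 2.413 m; N'_6 = 32·cos45.2° − 8·2.413 = 3.2; c'Δl = 25.81; W sinα = 22.7
Σc'Δl = 157.5 kN/m; ΣN' = 525.4 kN/m; ΣW sinα = 171.7 kN/m
Resisting = 157.5 + 525.4·tan28.9° = 157.5 + 290.0 = 447.5 kN/m
FS = 447.5 / 171.7 = 2.607

FS = 2.61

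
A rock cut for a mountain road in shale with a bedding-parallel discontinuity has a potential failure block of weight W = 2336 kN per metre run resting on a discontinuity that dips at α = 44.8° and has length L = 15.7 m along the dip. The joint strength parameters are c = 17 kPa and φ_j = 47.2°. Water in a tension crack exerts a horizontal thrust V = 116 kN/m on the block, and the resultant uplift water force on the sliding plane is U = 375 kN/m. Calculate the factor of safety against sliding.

Resolving the block weight along and normal to the plane and applying the Mohr–Coulomb strength on the joint:
N' = W cosα − U − V sinα = 2336·cos44.8° − 375 − 116·sin44.8° = 1200.8 kN/m
Driving force T = W sinα + V cosα = 2336·sin44.8° + 116·cos44.8° = 1728.3 kN/m
Resisting force R = c·L + N'·tanφ_j = 17·15.7 + 1200.8·tan47.2° = 266.9 + 1296.8 = 1563.7 kN/m
FS = R / T = 1563.7 / 1728.3 = 0.905

FS = 0.90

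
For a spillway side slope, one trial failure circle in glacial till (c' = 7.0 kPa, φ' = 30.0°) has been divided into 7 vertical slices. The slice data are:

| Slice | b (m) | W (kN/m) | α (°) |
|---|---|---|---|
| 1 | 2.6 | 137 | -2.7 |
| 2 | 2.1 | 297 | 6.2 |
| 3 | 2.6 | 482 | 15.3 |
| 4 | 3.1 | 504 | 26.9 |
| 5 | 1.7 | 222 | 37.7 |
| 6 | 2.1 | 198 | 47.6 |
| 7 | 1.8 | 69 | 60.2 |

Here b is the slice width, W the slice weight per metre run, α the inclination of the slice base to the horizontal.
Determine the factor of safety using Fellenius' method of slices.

FS = 1.54

Ordinary method of slices: FS = Σ[c'·Δl_i + (W_i cosα_i)·tanφ'] / Σ W_i sinα_i, with Δl_i = b_i / cosα_i.
Slice 1: Δl = 2.6/cos(-2.7°) = 2.603 m; N'_1 = 137·cos(-2.7°) = 136.8; c'Δl = 18.22; W sinα = -6.5
Slice 2: Δl = 2.1/cos6.2° = 2.112 m; N'_2 = 297·cos6.2° = 295.3; c'Δl = 14.79; W sinα = 32.1
Slice 3: Δl = 2.6/cos15.3° = 2.696 m; N'_3 = 482·cos15.3° = 464.9; c'Δl = 18.87; W sinα = 127.2
Slice 4: Δl = 3.1/cos26.9° = 3.476 m; N'_4 = 504·cos26.9° = 449.5; c'Δl = 24.33; W sinα = 228.0
Slice 5: Δl = 1.7/cos37.7° = 2.149 m; N'_5 = 222·cos37.7° = 175.7; c'Δl = 15.04; W sinα = 135.8
Slice 6: Δl = 2.1/cos47.6° = 3.114 m; N'_6 = 198·cos47.6° = 133.5; c'Δl = 21.80; W sinα = 146.2
Slice 7: Δl = 1.8/cos60.2° = 3.622 m; N'_7 = 69·cos60.2° = 34.3; c'Δl = 25.35; W sinα = 59.9
Σc'Δl = 138.4 kN/m; ΣN' = 1689.9 kN/m; ΣW sinα = 722.7 kN/m
Resisting = 138.4 + 1689.9·tan30.0° = 138.4 + 975.7 = 1114.1 kN/m
FS = 1114.1 / 722.7 = 1.542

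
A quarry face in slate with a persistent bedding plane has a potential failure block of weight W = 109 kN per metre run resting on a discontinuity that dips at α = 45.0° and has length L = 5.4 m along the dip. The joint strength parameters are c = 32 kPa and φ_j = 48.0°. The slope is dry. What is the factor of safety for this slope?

Resolving the block weight along and normal to the plane and applying the Mohr–Coulomb strength on the joint:
N' = W cosα = 109·cos45.0° = 77.1 kN/m
Driving force T = W sinα = 109·sin45.0° = 77.1 kN/m
Resisting force R = c·L + N'·tanφ_j = 32·5.4 + 77.1·tan48.0° = 172.8 + 85.6 = 258.4 kN/m
FS = R / T = 258.4 / 77.1 = 3.353

FS = 3.35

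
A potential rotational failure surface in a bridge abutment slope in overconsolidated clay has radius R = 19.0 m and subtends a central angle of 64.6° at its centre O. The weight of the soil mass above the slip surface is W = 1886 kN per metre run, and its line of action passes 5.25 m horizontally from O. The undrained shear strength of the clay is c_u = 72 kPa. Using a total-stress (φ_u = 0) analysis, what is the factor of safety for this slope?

Taking moments about the centre O, the resisting moment is provided by the undrained shear strength acting along the arc:
Arc length L_a = R·θ = 19.0·(64.6°·π/180) = 19.0·1.1275 = 21.42 m
M_R = c_u·L_a·R = 72·21.42·19.0 = 29305.5 kN·m/m
M_D = W·d = 1886·5.25 = 9901.5 kN·m/m
FS = M_R / M_D = 29305.5 / 9901.5 = 2.960

FS = 2.96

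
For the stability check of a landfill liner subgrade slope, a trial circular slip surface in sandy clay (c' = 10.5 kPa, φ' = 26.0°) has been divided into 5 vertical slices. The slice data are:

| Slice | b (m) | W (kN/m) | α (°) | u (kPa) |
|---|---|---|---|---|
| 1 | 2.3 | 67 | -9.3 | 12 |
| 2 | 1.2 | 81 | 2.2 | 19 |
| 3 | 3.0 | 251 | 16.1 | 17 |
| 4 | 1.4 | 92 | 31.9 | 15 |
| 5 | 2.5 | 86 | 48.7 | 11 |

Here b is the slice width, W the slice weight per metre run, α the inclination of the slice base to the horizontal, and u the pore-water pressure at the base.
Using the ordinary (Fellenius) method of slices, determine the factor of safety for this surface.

Ordinary method of slices: FS = Σ[c'·Δl_i + (W_i cosα_i − u_i·Δl_i)·tanφ'] / Σ W_i sinα_i, with Δl_i = b_i / cosα_i.
Slice 1: Δl = 2.3/cos(-9.3°) = 2.331 m; N'_1 = 67·cos(-9.3°) − 12·2.331 = 38.2; c'Δl = 24.47; W sinα = -10.8
Slice 2: Δl = 1.2/cos2.2° = 1.201 m; N'_2 = 81·cos2.2° − 19·1.201 = 58.1; c'Δl = 12.61; W sinα = 3.1
Slice 3: Δl = 3.0/cos16.1° = 3.122 m; N'_3 = 251·cos16.1° − 17·3.122 = 188.1; c'Δl = 32.79; W sinα = 69.6
Slice 4: Δl = 1.4/cos31.9° = 1.649 m; N'_4 = 92·cos31.9° − 15·1.649 = 53.4; c'Δl = 17.32; W sinα = 48.6
Slice 5: Δl = 2.5/cos48.7° = 3.788 m; N'_5 = 86·cos48.7° − 11·3.788 = 15.1; c'Δl = 39.77; W sinα = 64.6
Σc'Δl = 127.0 kN/m; ΣN' = 352.8 kN/m; ΣW sinα = 175.1 kN/m
Resisting = 127.0 + 352.8·tan26.0° = 127.0 + 172.1 = 299.0 kN/m
FS = 299.0 / 175.1 = 1.708

FS = 1.71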